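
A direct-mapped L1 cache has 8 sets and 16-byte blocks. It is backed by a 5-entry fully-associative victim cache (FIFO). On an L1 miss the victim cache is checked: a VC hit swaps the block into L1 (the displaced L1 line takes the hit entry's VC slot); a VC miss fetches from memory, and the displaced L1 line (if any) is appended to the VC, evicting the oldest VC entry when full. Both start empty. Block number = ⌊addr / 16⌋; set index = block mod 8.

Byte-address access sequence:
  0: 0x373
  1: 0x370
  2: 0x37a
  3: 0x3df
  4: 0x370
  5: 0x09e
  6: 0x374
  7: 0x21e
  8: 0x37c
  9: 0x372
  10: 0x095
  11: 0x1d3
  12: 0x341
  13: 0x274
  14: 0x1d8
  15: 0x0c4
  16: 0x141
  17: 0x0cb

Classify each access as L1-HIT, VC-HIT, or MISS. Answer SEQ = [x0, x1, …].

#0 0x373→b55/s7 MISS; vc=[]
#1 0x370→b55/s7 L1-HIT; vc=[]
#2 0x37a→b55/s7 L1-HIT; vc=[]
#3 0x3df→b61/s5 MISS; vc=[]
#4 0x370→b55/s7 L1-HIT; vc=[]
#5 0x9e→b9/s1 MISS; vc=[]
#6 0x374→b55/s7 L1-HIT; vc=[]
#7 0x21e→b33/s1 MISS; vc=[9]
#8 0x37c→b55/s7 L1-HIT; vc=[9]
#9 0x372→b55/s7 L1-HIT; vc=[9]
#10 0x95→b9/s1 VC-HIT; vc=[33]
#11 0x1d3→b29/s5 MISS; vc=[33,61]
#12 0x341→b52/s4 MISS; vc=[33,61]
#13 0x274→b39/s7 MISS; vc=[33,61,55]
#14 0x1d8→b29/s5 L1-HIT; vc=[33,61,55]
#15 0xc4→b12/s4 MISS; vc=[33,61,55,52]
#16 0x141→b20/s4 MISS; vc=[33,61,55,52,12]
#17 0xcb→b12/s4 VC-HIT; vc=[33,61,55,52,20]

SEQ = [MISS, L1-HIT, L1-HIT, MISS, L1-HIT, MISS, L1-HIT, MISS, L1-HIT, L1-HIT, VC-HIT, MISS, MISS, MISS, L1-HIT, MISS, MISS, VC-HIT]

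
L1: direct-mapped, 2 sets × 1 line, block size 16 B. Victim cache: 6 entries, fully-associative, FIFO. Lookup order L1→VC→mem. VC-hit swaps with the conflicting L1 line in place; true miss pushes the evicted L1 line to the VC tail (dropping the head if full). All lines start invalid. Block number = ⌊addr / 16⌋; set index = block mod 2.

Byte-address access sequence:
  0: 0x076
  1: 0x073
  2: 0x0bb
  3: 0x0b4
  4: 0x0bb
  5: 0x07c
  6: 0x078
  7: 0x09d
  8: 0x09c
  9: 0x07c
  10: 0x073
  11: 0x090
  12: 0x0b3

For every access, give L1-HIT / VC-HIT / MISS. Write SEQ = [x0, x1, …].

SEQ = [MISS, L1-HIT, MISS, L1-HIT, L1-HIT, VC-HIT, L1-HIT, MISS, L1-HIT, VC-HIT, L1-HIT, VC-HIT, VC-HIT]

  [0] addr=0x76 blk=7 s=1: MISS | VC []
  [1] addr=0x73 blk=7 s=1: L1-HIT | VC []
  [2] addr=0xbb blk=11 s=1: MISS | VC [7]
  [3] addr=0xb4 blk=11 s=1: L1-HIT | VC [7]
  [4] addr=0xbb blk=11 s=1: L1-HIT | VC [7]
  [5] addr=0x7c blk=7 s=1: VC-HIT | VC [11]
  [6] addr=0x78 blk=7 s=1: L1-HIT | VC [11]
  [7] addr=0x9d blk=9 s=1: MISS | VC [11, 7]
  [8] addr=0x9c blk=9 s=1: L1-HIT | VC [11, 7]
  [9] addr=0x7c blk=7 s=1: VC-HIT | VC [11, 9]
  [10] addr=0x73 blk=7 s=1: L1-HIT | VC [11, 9]
  [11] addr=0x90 blk=9 s=1: VC-HIT | VC [11, 7]
  [12] addr=0xb3 blk=11 s=1: VC-HIT | VC [9, 7]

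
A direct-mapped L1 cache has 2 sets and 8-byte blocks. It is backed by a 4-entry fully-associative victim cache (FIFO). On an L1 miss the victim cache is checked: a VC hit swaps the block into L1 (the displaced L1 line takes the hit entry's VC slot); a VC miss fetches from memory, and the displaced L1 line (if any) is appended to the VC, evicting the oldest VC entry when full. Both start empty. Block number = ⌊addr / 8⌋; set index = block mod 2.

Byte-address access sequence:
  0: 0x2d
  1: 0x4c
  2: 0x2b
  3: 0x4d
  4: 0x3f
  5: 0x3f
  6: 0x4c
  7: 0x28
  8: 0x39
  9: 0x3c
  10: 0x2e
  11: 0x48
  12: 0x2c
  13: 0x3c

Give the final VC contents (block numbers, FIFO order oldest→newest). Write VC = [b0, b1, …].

VC = [9, 5]

#0 0x2d→b5/s1 MISS; vc=[]
#1 0x4c→b9/s1 MISS; vc=[5]
#2 0x2b→b5/s1 VC-HIT; vc=[9]
#3 0x4d→b9/s1 VC-HIT; vc=[5]
#4 0x3f→b7/s1 MISS; vc=[5,9]
#5 0x3f→b7/s1 L1-HIT; vc=[5,9]
#6 0x4c→b9/s1 VC-HIT; vc=[5,7]
#7 0x28→b5/s1 VC-HIT; vc=[9,7]
#8 0x39→b7/s1 VC-HIT; vc=[9,5]
#9 0x3c→b7/s1 L1-HIT; vc=[9,5]
#10 0x2e→b5/s1 VC-HIT; vc=[9,7]
#11 0x48→b9/s1 VC-HIT; vc=[5,7]
#12 0x2c→b5/s1 VC-HIT; vc=[9,7]
#13 0x3c→b7/s1 VC-HIT; vc=[9,5]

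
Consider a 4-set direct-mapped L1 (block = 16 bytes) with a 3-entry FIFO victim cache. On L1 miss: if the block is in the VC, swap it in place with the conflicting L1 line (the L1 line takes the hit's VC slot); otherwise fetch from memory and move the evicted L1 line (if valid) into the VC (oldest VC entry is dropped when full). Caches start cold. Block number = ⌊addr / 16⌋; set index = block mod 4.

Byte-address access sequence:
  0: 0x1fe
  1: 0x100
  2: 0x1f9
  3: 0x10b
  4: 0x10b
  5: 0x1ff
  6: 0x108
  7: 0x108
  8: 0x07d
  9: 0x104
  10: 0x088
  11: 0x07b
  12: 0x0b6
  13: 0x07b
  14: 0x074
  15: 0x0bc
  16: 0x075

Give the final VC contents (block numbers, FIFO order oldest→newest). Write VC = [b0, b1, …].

VC = [31, 16, 11]

#0 0x1fe→b31/s3 MISS; vc=[]
#1 0x100→b16/s0 MISS; vc=[]
#2 0x1f9→b31/s3 L1-HIT; vc=[]
#3 0x10b→b16/s0 L1-HIT; vc=[]
#4 0x10b→b16/s0 L1-HIT; vc=[]
#5 0x1ff→b31/s3 L1-HIT; vc=[]
#6 0x108→b16/s0 L1-HIT; vc=[]
#7 0x108→b16/s0 L1-HIT; vc=[]
#8 0x7d→b7/s3 MISS; vc=[31]
#9 0x104→b16/s0 L1-HIT; vc=[31]
#10 0x88→b8/s0 MISS; vc=[31,16]
#11 0x7b→b7/s3 L1-HIT; vc=[31,16]
#12 0xb6→b11/s3 MISS; vc=[31,16,7]
#13 0x7b→b7/s3 VC-HIT; vc=[31,16,11]
#14 0x74→b7/s3 L1-HIT; vc=[31,16,11]
#15 0xbc→b11/s3 VC-HIT; vc=[31,16,7]
#16 0x75→b7/s3 VC-HIT; vc=[31,16,11]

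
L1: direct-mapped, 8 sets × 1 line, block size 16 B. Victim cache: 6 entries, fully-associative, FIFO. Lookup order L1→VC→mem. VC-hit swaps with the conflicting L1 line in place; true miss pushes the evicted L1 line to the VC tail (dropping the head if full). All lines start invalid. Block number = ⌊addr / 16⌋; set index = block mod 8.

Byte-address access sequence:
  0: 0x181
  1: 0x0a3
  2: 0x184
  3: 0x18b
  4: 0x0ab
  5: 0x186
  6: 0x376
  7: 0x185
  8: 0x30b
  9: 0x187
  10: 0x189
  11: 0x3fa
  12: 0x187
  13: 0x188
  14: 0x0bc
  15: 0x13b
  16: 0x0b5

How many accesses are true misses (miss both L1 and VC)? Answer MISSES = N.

MISSES = 7

  [0] addr=0x181 blk=24 s=0: MISS | VC []
  [1] addr=0xa3 blk=10 s=2: MISS | VC []
  [2] addr=0x184 blk=24 s=0: L1-HIT | VC []
  [3] addr=0x18b blk=24 s=0: L1-HIT | VC []
  [4] addr=0xab blk=10 s=2: L1-HIT | VC []
  [5] addr=0x186 blk=24 s=0: L1-HIT | VC []
  [6] addr=0x376 blk=55 s=7: MISS | VC []
  [7] addr=0x185 blk=24 s=0: L1-HIT | VC []
  [8] addr=0x30b blk=48 s=0: MISS | VC [24]
  [9] addr=0x187 blk=24 s=0: VC-HIT | VC [48]
  [10] addr=0x189 blk=24 s=0: L1-HIT | VC [48]
  [11] addr=0x3fa blk=63 s=7: MISS | VC [48, 55]
  [12] addr=0x187 blk=24 s=0: L1-HIT | VC [48, 55]
  [13] addr=0x188 blk=24 s=0: L1-HIT | VC [48, 55]
  [14] addr=0xbc blk=11 s=3: MISS | VC [48, 55]
  [15] addr=0x13b blk=19 s=3: MISS | VC [48, 55, 11]
  [16] addr=0xb5 blk=11 s=3: VC-HIT | VC [48, 55, 19]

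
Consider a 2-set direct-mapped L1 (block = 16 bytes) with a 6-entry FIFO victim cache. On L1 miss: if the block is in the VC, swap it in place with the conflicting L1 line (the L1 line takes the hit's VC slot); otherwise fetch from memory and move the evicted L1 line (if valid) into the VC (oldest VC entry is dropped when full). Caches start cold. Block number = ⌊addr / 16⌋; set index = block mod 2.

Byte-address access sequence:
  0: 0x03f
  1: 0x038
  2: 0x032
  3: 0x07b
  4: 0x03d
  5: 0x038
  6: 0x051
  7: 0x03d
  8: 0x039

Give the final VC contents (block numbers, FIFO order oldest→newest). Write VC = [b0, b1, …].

VC = [7, 5]

#0 0x3f→b3/s1 MISS; vc=[]
#1 0x38→b3/s1 L1-HIT; vc=[]
#2 0x32→b3/s1 L1-HIT; vc=[]
#3 0x7b→b7/s1 MISS; vc=[3]
#4 0x3d→b3/s1 VC-HIT; vc=[7]
#5 0x38→b3/s1 L1-HIT; vc=[7]
#6 0x51→b5/s1 MISS; vc=[7,3]
#7 0x3d→b3/s1 VC-HIT; vc=[7,5]
#8 0x39→b3/s1 L1-HIT; vc=[7,5]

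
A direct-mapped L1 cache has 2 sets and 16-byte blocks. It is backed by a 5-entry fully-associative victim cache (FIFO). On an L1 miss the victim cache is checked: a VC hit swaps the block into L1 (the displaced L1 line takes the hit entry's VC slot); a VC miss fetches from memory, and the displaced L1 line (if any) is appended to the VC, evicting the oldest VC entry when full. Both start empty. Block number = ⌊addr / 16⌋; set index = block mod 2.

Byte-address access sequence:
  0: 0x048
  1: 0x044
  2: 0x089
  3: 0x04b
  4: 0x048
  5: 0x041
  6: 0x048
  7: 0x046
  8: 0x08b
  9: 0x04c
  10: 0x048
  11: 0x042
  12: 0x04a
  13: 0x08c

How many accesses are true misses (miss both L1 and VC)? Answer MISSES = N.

#0 0x48→b4/s0 MISS; vc=[]
#1 0x44→b4/s0 L1-HIT; vc=[]
#2 0x89→b8/s0 MISS; vc=[4]
#3 0x4b→b4/s0 VC-HIT; vc=[8]
#4 0x48→b4/s0 L1-HIT; vc=[8]
#5 0x41→b4/s0 L1-HIT; vc=[8]
#6 0x48→b4/s0 L1-HIT; vc=[8]
#7 0x46→b4/s0 L1-HIT; vc=[8]
#8 0x8b→b8/s0 VC-HIT; vc=[4]
#9 0x4c→b4/s0 VC-HIT; vc=[8]
#10 0x48→b4/s0 L1-HIT; vc=[8]
#11 0x42→b4/s0 L1-HIT; vc=[8]
#12 0x4a→b4/s0 L1-HIT; vc=[8]
#13 0x8c→b8/s0 VC-HIT; vc=[4]

MISSES = 2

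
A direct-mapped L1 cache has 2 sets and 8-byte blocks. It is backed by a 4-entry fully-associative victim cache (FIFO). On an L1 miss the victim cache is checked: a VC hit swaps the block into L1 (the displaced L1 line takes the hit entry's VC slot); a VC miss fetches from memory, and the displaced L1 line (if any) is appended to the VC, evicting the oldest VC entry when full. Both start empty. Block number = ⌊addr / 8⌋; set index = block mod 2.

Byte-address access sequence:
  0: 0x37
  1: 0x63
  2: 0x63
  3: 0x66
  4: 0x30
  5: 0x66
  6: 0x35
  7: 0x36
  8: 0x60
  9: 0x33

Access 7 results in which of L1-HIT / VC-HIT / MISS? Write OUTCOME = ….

0: 0x37 (blk 6, set 0) → MISS  vc=[]
1: 0x63 (blk 12, set 0) → MISS  vc=[6]
2: 0x63 (blk 12, set 0) → L1-HIT  vc=[6]
3: 0x66 (blk 12, set 0) → L1-HIT  vc=[6]
4: 0x30 (blk 6, set 0) → VC-HIT  vc=[12]
5: 0x66 (blk 12, set 0) → VC-HIT  vc=[6]
6: 0x35 (blk 6, set 0) → VC-HIT  vc=[12]
7: 0x36 (blk 6, set 0) → L1-HIT  vc=[12]
8: 0x60 (blk 12, set 0) → VC-HIT  vc=[6]
9: 0x33 (blk 6, set 0) → VC-HIT  vc=[12]

OUTCOME = L1-HIT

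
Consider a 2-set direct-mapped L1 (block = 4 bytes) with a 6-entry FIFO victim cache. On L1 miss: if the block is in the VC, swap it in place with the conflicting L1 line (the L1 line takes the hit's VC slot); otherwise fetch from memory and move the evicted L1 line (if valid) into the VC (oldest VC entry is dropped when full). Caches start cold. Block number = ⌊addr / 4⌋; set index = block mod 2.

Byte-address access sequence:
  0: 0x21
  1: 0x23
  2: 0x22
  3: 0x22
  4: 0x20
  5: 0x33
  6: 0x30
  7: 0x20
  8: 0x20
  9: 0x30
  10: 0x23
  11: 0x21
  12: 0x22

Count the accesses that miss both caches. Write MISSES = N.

MISSES = 2

  [0] addr=0x21 blk=8 s=0: MISS | VC []
  [1] addr=0x23 blk=8 s=0: L1-HIT | VC []
  [2] addr=0x22 blk=8 s=0: L1-HIT | VC []
  [3] addr=0x22 blk=8 s=0: L1-HIT | VC []
  [4] addr=0x20 blk=8 s=0: L1-HIT | VC []
  [5] addr=0x33 blk=12 s=0: MISS | VC [8]
  [6] addr=0x30 blk=12 s=0: L1-HIT | VC [8]
  [7] addr=0x20 blk=8 s=0: VC-HIT | VC [12]
  [8] addr=0x20 blk=8 s=0: L1-HIT | VC [12]
  [9] addr=0x30 blk=12 s=0: VC-HIT | VC [8]
  [10] addr=0x23 blk=8 s=0: VC-HIT | VC [12]
  [11] addr=0x21 blk=8 s=0: L1-HIT | VC [12]
  [12] addr=0x22 blk=8 s=0: L1-HIT | VC [12]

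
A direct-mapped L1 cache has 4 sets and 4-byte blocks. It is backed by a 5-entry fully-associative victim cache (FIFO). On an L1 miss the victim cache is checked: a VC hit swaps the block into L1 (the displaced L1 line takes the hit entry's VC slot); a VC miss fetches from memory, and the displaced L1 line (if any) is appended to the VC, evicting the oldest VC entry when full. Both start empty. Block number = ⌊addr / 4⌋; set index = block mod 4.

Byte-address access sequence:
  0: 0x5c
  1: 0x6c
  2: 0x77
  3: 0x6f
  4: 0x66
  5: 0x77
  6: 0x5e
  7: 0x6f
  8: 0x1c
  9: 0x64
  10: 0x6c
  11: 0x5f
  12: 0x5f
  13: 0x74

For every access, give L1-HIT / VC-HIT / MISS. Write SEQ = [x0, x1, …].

#0 0x5c→b23/s3 MISS; vc=[]
#1 0x6c→b27/s3 MISS; vc=[23]
#2 0x77→b29/s1 MISS; vc=[23]
#3 0x6f→b27/s3 L1-HIT; vc=[23]
#4 0x66→b25/s1 MISS; vc=[23,29]
#5 0x77→b29/s1 VC-HIT; vc=[23,25]
#6 0x5e→b23/s3 VC-HIT; vc=[27,25]
#7 0x6f→b27/s3 VC-HIT; vc=[23,25]
#8 0x1c→b7/s3 MISS; vc=[23,25,27]
#9 0x64→b25/s1 VC-HIT; vc=[23,29,27]
#10 0x6c→b27/s3 VC-HIT; vc=[23,29,7]
#11 0x5f→b23/s3 VC-HIT; vc=[27,29,7]
#12 0x5f→b23/s3 L1-HIT; vc=[27,29,7]
#13 0x74→b29/s1 VC-HIT; vc=[27,25,7]

SEQ = [MISS, MISS, MISS, L1-HIT, MISS, VC-HIT, VC-HIT, VC-HIT, MISS, VC-HIT, VC-HIT, VC-HIT, L1-HIT, VC-HIT]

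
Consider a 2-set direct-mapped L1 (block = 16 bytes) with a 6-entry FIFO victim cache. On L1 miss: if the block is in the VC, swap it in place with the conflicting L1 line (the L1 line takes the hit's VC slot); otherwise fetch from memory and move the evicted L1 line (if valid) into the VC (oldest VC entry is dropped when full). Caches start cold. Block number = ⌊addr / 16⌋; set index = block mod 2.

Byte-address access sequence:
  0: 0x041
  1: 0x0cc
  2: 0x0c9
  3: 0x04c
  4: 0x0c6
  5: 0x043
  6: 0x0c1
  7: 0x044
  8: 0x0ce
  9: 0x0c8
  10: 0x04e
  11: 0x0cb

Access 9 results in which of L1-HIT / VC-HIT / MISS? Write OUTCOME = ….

0: 0x41 (blk 4, set 0) → MISS  vc=[]
1: 0xcc (blk 12, set 0) → MISS  vc=[4]
2: 0xc9 (blk 12, set 0) → L1-HIT  vc=[4]
3: 0x4c (blk 4, set 0) → VC-HIT  vc=[12]
4: 0xc6 (blk 12, set 0) → VC-HIT  vc=[4]
5: 0x43 (blk 4, set 0) → VC-HIT  vc=[12]
6: 0xc1 (blk 12, set 0) → VC-HIT  vc=[4]
7: 0x44 (blk 4, set 0) → VC-HIT  vc=[12]
8: 0xce (blk 12, set 0) → VC-HIT  vc=[4]
9: 0xc8 (blk 12, set 0) → L1-HIT  vc=[4]
10: 0x4e (blk 4, set 0) → VC-HIT  vc=[12]
11: 0xcb (blk 12, set 0) → VC-HIT  vc=[4]

OUTCOME = L1-HIT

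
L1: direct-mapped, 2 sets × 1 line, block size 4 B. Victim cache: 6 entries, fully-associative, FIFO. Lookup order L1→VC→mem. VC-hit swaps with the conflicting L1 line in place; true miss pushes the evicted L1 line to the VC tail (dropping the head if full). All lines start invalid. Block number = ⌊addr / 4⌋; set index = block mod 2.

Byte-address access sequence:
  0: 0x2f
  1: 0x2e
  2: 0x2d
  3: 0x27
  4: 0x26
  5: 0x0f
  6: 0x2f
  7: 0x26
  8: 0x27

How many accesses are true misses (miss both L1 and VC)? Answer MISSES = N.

#0 0x2f→b11/s1 MISS; vc=[]
#1 0x2e→b11/s1 L1-HIT; vc=[]
#2 0x2d→b11/s1 L1-HIT; vc=[]
#3 0x27→b9/s1 MISS; vc=[11]
#4 0x26→b9/s1 L1-HIT; vc=[11]
#5 0xf→b3/s1 MISS; vc=[11,9]
#6 0x2f→b11/s1 VC-HIT; vc=[3,9]
#7 0x26→b9/s1 VC-HIT; vc=[3,11]
#8 0x27→b9/s1 L1-HIT; vc=[3,11]

MISSES = 3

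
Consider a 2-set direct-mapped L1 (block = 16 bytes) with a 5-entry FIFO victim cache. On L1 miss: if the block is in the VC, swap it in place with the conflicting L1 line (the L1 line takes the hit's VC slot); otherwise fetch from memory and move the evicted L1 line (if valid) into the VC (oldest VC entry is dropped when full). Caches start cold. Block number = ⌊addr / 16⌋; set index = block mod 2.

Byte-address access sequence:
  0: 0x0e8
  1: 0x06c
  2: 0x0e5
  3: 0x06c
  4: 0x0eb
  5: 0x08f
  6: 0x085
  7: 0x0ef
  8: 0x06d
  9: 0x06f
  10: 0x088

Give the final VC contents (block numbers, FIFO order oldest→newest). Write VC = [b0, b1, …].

VC = [14, 6]

#0 0xe8→b14/s0 MISS; vc=[]
#1 0x6c→b6/s0 MISS; vc=[14]
#2 0xe5→b14/s0 VC-HIT; vc=[6]
#3 0x6c→b6/s0 VC-HIT; vc=[14]
#4 0xeb→b14/s0 VC-HIT; vc=[6]
#5 0x8f→b8/s0 MISS; vc=[6,14]
#6 0x85→b8/s0 L1-HIT; vc=[6,14]
#7 0xef→b14/s0 VC-HIT; vc=[6,8]
#8 0x6d→b6/s0 VC-HIT; vc=[14,8]
#9 0x6f→b6/s0 L1-HIT; vc=[14,8]
#10 0x88→b8/s0 VC-HIT; vc=[14,6]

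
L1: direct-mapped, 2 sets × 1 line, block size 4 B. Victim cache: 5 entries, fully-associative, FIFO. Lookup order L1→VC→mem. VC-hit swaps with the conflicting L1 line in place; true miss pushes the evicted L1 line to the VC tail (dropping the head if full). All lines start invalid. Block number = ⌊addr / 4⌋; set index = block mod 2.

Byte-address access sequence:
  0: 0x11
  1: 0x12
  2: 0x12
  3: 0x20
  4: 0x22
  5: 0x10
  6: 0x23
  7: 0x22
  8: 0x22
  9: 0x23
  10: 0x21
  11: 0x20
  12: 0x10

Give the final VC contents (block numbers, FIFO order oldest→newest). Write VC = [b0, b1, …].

VC = [8]

0: 0x11 (blk 4, set 0) → MISS  vc=[]
1: 0x12 (blk 4, set 0) → L1-HIT  vc=[]
2: 0x12 (blk 4, set 0) → L1-HIT  vc=[]
3: 0x20 (blk 8, set 0) → MISS  vc=[4]
4: 0x22 (blk 8, set 0) → L1-HIT  vc=[4]
5: 0x10 (blk 4, set 0) → VC-HIT  vc=[8]
6: 0x23 (blk 8, set 0) → VC-HIT  vc=[4]
7: 0x22 (blk 8, set 0) → L1-HIT  vc=[4]
8: 0x22 (blk 8, set 0) → L1-HIT  vc=[4]
9: 0x23 (blk 8, set 0) → L1-HIT  vc=[4]
10: 0x21 (blk 8, set 0) → L1-HIT  vc=[4]
11: 0x20 (blk 8, set 0) → L1-HIT  vc=[4]
12: 0x10 (blk 4, set 0) → VC-HIT  vc=[8]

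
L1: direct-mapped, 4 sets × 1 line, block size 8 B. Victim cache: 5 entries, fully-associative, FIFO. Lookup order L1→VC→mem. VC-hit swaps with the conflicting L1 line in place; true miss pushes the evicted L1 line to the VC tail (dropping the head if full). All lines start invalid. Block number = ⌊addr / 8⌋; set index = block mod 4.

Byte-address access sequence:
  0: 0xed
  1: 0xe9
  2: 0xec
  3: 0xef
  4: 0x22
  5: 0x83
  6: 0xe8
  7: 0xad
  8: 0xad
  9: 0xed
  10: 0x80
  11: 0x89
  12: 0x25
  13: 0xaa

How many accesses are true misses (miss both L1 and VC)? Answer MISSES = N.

MISSES = 5

  [0] addr=0xed blk=29 s=1: MISS | VC []
  [1] addr=0xe9 blk=29 s=1: L1-HIT | VC []
  [2] addr=0xec blk=29 s=1: L1-HIT | VC []
  [3] addr=0xef blk=29 s=1: L1-HIT | VC []
  [4] addr=0x22 blk=4 s=0: MISS | VC []
  [5] addr=0x83 blk=16 s=0: MISS | VC [4]
  [6] addr=0xe8 blk=29 s=1: L1-HIT | VC [4]
  [7] addr=0xad blk=21 s=1: MISS | VC [4, 29]
  [8] addr=0xad blk=21 s=1: L1-HIT | VC [4, 29]
  [9] addr=0xed blk=29 s=1: VC-HIT | VC [4, 21]
  [10] addr=0x80 blk=16 s=0: L1-HIT | VC [4, 21]
  [11] addr=0x89 blk=17 s=1: MISS | VC [4, 21, 29]
  [12] addr=0x25 blk=4 s=0: VC-HIT | VC [16, 21, 29]
  [13] addr=0xaa blk=21 s=1: VC-HIT | VC [16, 17, 29]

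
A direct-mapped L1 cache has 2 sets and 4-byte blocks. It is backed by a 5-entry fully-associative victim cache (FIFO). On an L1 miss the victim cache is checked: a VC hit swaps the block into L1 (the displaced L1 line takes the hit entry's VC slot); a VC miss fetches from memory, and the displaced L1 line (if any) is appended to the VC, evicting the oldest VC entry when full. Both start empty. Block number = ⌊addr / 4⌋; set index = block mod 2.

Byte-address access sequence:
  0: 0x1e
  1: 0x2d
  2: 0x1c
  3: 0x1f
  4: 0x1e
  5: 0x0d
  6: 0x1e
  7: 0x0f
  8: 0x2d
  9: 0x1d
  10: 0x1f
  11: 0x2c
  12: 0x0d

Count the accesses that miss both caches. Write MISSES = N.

MISSES = 3

#0 0x1e→b7/s1 MISS; vc=[]
#1 0x2d→b11/s1 MISS; vc=[7]
#2 0x1c→b7/s1 VC-HIT; vc=[11]
#3 0x1f→b7/s1 L1-HIT; vc=[11]
#4 0x1e→b7/s1 L1-HIT; vc=[11]
#5 0xd→b3/s1 MISS; vc=[11,7]
#6 0x1e→b7/s1 VC-HIT; vc=[11,3]
#7 0xf→b3/s1 VC-HIT; vc=[11,7]
#8 0x2d→b11/s1 VC-HIT; vc=[3,7]
#9 0x1d→b7/s1 VC-HIT; vc=[3,11]
#10 0x1f→b7/s1 L1-HIT; vc=[3,11]
#11 0x2c→b11/s1 VC-HIT; vc=[3,7]
#12 0xd→b3/s1 VC-HIT; vc=[11,7]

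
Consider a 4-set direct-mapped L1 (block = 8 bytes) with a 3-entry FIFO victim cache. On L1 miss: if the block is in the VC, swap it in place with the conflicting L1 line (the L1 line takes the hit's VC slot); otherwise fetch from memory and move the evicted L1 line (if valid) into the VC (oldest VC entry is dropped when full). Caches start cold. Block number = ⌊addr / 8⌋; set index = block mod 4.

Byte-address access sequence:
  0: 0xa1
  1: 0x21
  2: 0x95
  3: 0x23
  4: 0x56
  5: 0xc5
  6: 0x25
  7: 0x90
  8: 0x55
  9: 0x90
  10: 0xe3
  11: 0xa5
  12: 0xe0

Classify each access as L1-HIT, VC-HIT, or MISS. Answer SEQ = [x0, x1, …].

#0 0xa1→b20/s0 MISS; vc=[]
#1 0x21→b4/s0 MISS; vc=[20]
#2 0x95→b18/s2 MISS; vc=[20]
#3 0x23→b4/s0 L1-HIT; vc=[20]
#4 0x56→b10/s2 MISS; vc=[20,18]
#5 0xc5→b24/s0 MISS; vc=[20,18,4]
#6 0x25→b4/s0 VC-HIT; vc=[20,18,24]
#7 0x90→b18/s2 VC-HIT; vc=[20,10,24]
#8 0x55→b10/s2 VC-HIT; vc=[20,18,24]
#9 0x90→b18/s2 VC-HIT; vc=[20,10,24]
#10 0xe3→b28/s0 MISS; vc=[10,24,4]
#11 0xa5→b20/s0 MISS; vc=[24,4,28]
#12 0xe0→b28/s0 VC-HIT; vc=[24,4,20]

SEQ = [MISS, MISS, MISS, L1-HIT, MISS, MISS, VC-HIT, VC-HIT, VC-HIT, VC-HIT, MISS, MISS, VC-HIT]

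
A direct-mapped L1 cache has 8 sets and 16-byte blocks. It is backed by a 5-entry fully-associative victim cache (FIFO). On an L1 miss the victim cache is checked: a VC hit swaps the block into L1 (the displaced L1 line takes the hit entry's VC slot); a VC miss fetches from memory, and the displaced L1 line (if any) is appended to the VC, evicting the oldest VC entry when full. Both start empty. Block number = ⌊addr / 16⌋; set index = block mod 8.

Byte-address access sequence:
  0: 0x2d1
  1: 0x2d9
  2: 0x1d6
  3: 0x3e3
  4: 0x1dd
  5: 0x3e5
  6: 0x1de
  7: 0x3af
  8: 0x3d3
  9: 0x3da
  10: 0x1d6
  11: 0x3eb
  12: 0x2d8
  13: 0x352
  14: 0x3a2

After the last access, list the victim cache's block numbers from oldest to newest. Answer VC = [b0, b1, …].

VC = [29, 61, 45]

  [0] addr=0x2d1 blk=45 s=5: MISS | VC []
  [1] addr=0x2d9 blk=45 s=5: L1-HIT | VC []
  [2] addr=0x1d6 blk=29 s=5: MISS | VC [45]
  [3] addr=0x3e3 blk=62 s=6: MISS | VC [45]
  [4] addr=0x1dd blk=29 s=5: L1-HIT | VC [45]
  [5] addr=0x3e5 blk=62 s=6: L1-HIT | VC [45]
  [6] addr=0x1de blk=29 s=5: L1-HIT | VC [45]
  [7] addr=0x3af blk=58 s=2: MISS | VC [45]
  [8] addr=0x3d3 blk=61 s=5: MISS | VC [45, 29]
  [9] addr=0x3da blk=61 s=5: L1-HIT | VC [45, 29]
  [10] addr=0x1d6 blk=29 s=5: VC-HIT | VC [45, 61]
  [11] addr=0x3eb blk=62 s=6: L1-HIT | VC [45, 61]
  [12] addr=0x2d8 blk=45 s=5: VC-HIT | VC [29, 61]
  [13] addr=0x352 blk=53 s=5: MISS | VC [29, 61, 45]
  [14] addr=0x3a2 blk=58 s=2: L1-HIT | VC [29, 61, 45]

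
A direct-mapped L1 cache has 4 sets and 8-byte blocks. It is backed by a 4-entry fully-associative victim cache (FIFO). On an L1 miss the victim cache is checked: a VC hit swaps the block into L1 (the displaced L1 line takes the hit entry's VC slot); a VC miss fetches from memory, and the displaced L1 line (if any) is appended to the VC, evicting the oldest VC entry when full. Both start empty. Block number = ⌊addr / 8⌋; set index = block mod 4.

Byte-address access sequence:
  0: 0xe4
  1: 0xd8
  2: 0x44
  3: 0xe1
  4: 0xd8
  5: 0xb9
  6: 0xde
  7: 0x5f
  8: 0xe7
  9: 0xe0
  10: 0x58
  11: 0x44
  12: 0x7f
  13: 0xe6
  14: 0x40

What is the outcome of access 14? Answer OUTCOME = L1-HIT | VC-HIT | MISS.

  [0] addr=0xe4 blk=28 s=0: MISS | VC []
  [1] addr=0xd8 blk=27 s=3: MISS | VC []
  [2] addr=0x44 blk=8 s=0: MISS | VC [28]
  [3] addr=0xe1 blk=28 s=0: VC-HIT | VC [8]
  [4] addr=0xd8 blk=27 s=3: L1-HIT | VC [8]
  [5] addr=0xb9 blk=23 s=3: MISS | VC [8, 27]
  [6] addr=0xde blk=27 s=3: VC-HIT | VC [8, 23]
  [7] addr=0x5f blk=11 s=3: MISS | VC [8, 23, 27]
  [8] addr=0xe7 blk=28 s=0: L1-HIT | VC [8, 23, 27]
  [9] addr=0xe0 blk=28 s=0: L1-HIT | VC [8, 23, 27]
  [10] addr=0x58 blk=11 s=3: L1-HIT | VC [8, 23, 27]
  [11] addr=0x44 blk=8 s=0: VC-HIT | VC [28, 23, 27]
  [12] addr=0x7f blk=15 s=3: MISS | VC [28, 23, 27, 11]
  [13] addr=0xe6 blk=28 s=0: VC-HIT | VC [8, 23, 27, 11]
  [14] addr=0x40 blk=8 s=0: VC-HIT | VC [28, 23, 27, 11]

OUTCOME = VC-HIT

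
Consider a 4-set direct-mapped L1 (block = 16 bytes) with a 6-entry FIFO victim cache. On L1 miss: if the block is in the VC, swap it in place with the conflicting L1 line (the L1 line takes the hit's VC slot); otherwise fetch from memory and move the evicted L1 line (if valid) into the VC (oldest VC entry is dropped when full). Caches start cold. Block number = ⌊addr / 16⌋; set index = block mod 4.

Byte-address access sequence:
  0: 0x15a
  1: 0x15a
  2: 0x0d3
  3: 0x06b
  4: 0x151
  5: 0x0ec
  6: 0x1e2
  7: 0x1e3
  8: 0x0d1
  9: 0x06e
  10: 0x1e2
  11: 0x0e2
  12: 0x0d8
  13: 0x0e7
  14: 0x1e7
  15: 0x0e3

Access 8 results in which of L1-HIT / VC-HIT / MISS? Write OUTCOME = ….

OUTCOME = VC-HIT

0: 0x15a (blk 21, set 1) → MISS  vc=[]
1: 0x15a (blk 21, set 1) → L1-HIT  vc=[]
2: 0xd3 (blk 13, set 1) → MISS  vc=[21]
3: 0x6b (blk 6, set 2) → MISS  vc=[21]
4: 0x151 (blk 21, set 1) → VC-HIT  vc=[13]
5: 0xec (blk 14, set 2) → MISS  vc=[13, 6]
6: 0x1e2 (blk 30, set 2) → MISS  vc=[13, 6, 14]
7: 0x1e3 (blk 30, set 2) → L1-HIT  vc=[13, 6, 14]
8: 0xd1 (blk 13, set 1) → VC-HIT  vc=[21, 6, 14]
9: 0x6e (blk 6, set 2) → VC-HIT  vc=[21, 30, 14]
10: 0x1e2 (blk 30, set 2) → VC-HIT  vc=[21, 6, 14]
11: 0xe2 (blk 14, set 2) → VC-HIT  vc=[21, 6, 30]
12: 0xd8 (blk 13, set 1) → L1-HIT  vc=[21, 6, 30]
13: 0xe7 (blk 14, set 2) → L1-HIT  vc=[21, 6, 30]
14: 0x1e7 (blk 30, set 2) → VC-HIT  vc=[21, 6, 14]
15: 0xe3 (blk 14, set 2) → VC-HIT  vc=[21, 6, 30]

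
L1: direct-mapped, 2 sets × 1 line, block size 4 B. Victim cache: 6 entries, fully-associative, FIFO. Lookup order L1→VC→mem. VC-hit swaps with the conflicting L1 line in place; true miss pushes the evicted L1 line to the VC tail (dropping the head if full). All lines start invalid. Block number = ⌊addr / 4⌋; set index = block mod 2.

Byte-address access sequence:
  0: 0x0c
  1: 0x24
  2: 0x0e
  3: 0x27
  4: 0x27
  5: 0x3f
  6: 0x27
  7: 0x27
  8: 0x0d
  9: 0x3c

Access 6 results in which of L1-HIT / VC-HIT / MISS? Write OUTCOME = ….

OUTCOME = VC-HIT

#0 0xc→b3/s1 MISS; vc=[]
#1 0x24→b9/s1 MISS; vc=[3]
#2 0xe→b3/s1 VC-HIT; vc=[9]
#3 0x27→b9/s1 VC-HIT; vc=[3]
#4 0x27→b9/s1 L1-HIT; vc=[3]
#5 0x3f→b15/s1 MISS; vc=[3,9]
#6 0x27→b9/s1 VC-HIT; vc=[3,15]
#7 0x27→b9/s1 L1-HIT; vc=[3,15]
#8 0xd→b3/s1 VC-HIT; vc=[9,15]
#9 0x3c→b15/s1 VC-HIT; vc=[9,3]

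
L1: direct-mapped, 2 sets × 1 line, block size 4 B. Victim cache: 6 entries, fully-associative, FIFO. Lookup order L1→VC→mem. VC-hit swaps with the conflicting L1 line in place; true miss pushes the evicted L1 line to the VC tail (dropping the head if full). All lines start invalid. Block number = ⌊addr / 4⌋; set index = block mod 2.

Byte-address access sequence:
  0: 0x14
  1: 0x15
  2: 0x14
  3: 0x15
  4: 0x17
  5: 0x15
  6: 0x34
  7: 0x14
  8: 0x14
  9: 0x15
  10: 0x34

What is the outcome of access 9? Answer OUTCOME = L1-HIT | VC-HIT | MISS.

OUTCOME = L1-HIT

#0 0x14→b5/s1 MISS; vc=[]
#1 0x15→b5/s1 L1-HIT; vc=[]
#2 0x14→b5/s1 L1-HIT; vc=[]
#3 0x15→b5/s1 L1-HIT; vc=[]
#4 0x17→b5/s1 L1-HIT; vc=[]
#5 0x15→b5/s1 L1-HIT; vc=[]
#6 0x34→b13/s1 MISS; vc=[5]
#7 0x14→b5/s1 VC-HIT; vc=[13]
#8 0x14→b5/s1 L1-HIT; vc=[13]
#9 0x15→b5/s1 L1-HIT; vc=[13]
#10 0x34→b13/s1 VC-HIT; vc=[5]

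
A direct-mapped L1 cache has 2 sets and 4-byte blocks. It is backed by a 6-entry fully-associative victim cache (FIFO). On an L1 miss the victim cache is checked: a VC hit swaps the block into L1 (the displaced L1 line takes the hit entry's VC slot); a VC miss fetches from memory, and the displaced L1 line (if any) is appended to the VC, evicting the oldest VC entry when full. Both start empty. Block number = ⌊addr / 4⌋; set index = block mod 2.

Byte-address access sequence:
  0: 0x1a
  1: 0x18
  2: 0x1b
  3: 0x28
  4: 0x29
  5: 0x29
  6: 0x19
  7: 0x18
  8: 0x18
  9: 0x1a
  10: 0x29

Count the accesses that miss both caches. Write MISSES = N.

#0 0x1a→b6/s0 MISS; vc=[]
#1 0x18→b6/s0 L1-HIT; vc=[]
#2 0x1b→b6/s0 L1-HIT; vc=[]
#3 0x28→b10/s0 MISS; vc=[6]
#4 0x29→b10/s0 L1-HIT; vc=[6]
#5 0x29→b10/s0 L1-HIT; vc=[6]
#6 0x19→b6/s0 VC-HIT; vc=[10]
#7 0x18→b6/s0 L1-HIT; vc=[10]
#8 0x18→b6/s0 L1-HIT; vc=[10]
#9 0x1a→b6/s0 L1-HIT; vc=[10]
#10 0x29→b10/s0 VC-HIT; vc=[6]

MISSES = 2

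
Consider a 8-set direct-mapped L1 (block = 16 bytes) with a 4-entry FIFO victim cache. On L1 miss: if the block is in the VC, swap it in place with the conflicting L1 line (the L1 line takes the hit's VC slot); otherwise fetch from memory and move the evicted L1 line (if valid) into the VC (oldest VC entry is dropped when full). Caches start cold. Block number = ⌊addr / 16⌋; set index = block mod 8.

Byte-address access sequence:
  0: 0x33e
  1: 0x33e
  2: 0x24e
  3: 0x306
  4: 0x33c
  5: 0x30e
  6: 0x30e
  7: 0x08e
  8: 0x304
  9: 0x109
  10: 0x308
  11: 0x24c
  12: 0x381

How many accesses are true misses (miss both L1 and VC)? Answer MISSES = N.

MISSES = 6

  [0] addr=0x33e blk=51 s=3: MISS | VC []
  [1] addr=0x33e blk=51 s=3: L1-HIT | VC []
  [2] addr=0x24e blk=36 s=4: MISS | VC []
  [3] addr=0x306 blk=48 s=0: MISS | VC []
  [4] addr=0x33c blk=51 s=3: L1-HIT | VC []
  [5] addr=0x30e blk=48 s=0: L1-HIT | VC []
  [6] addr=0x30e blk=48 s=0: L1-HIT | VC []
  [7] addr=0x8e blk=8 s=0: MISS | VC [48]
  [8] addr=0x304 blk=48 s=0: VC-HIT | VC [8]
  [9] addr=0x109 blk=16 s=0: MISS | VC [8, 48]
  [10] addr=0x308 blk=48 s=0: VC-HIT | VC [8, 16]
  [11] addr=0x24c blk=36 s=4: L1-HIT | VC [8, 16]
  [12] addr=0x381 blk=56 s=0: MISS | VC [8, 16, 48]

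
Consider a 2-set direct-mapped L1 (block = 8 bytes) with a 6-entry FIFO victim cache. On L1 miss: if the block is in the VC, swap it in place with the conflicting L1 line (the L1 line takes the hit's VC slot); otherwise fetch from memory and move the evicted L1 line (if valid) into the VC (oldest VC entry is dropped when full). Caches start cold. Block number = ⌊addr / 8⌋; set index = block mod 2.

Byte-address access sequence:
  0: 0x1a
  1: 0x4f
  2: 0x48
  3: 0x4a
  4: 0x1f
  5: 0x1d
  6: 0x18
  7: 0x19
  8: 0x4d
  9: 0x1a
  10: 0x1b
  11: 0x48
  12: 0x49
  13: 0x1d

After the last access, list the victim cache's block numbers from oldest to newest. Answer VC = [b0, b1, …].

#0 0x1a→b3/s1 MISS; vc=[]
#1 0x4f→b9/s1 MISS; vc=[3]
#2 0x48→b9/s1 L1-HIT; vc=[3]
#3 0x4a→b9/s1 L1-HIT; vc=[3]
#4 0x1f→b3/s1 VC-HIT; vc=[9]
#5 0x1d→b3/s1 L1-HIT; vc=[9]
#6 0x18→b3/s1 L1-HIT; vc=[9]
#7 0x19→b3/s1 L1-HIT; vc=[9]
#8 0x4d→b9/s1 VC-HIT; vc=[3]
#9 0x1a→b3/s1 VC-HIT; vc=[9]
#10 0x1b→b3/s1 L1-HIT; vc=[9]
#11 0x48→b9/s1 VC-HIT; vc=[3]
#12 0x49→b9/s1 L1-HIT; vc=[3]
#13 0x1d→b3/s1 VC-HIT; vc=[9]

VC = [9]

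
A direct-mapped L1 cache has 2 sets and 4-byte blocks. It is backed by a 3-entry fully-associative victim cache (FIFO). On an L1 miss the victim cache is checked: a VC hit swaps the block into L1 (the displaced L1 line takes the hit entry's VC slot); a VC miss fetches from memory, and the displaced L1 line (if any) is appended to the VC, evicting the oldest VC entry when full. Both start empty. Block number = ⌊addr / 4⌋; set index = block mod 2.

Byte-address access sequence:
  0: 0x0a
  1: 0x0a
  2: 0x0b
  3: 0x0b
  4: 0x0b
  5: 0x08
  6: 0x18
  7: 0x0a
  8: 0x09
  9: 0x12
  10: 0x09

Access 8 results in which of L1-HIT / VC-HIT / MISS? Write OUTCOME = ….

0: 0xa (blk 2, set 0) → MISS  vc=[]
1: 0xa (blk 2, set 0) → L1-HIT  vc=[]
2: 0xb (blk 2, set 0) → L1-HIT  vc=[]
3: 0xb (blk 2, set 0) → L1-HIT  vc=[]
4: 0xb (blk 2, set 0) → L1-HIT  vc=[]
5: 0x8 (blk 2, set 0) → L1-HIT  vc=[]
6: 0x18 (blk 6, set 0) → MISS  vc=[2]
7: 0xa (blk 2, set 0) → VC-HIT  vc=[6]
8: 0x9 (blk 2, set 0) → L1-HIT  vc=[6]
9: 0x12 (blk 4, set 0) → MISS  vc=[6, 2]
10: 0x9 (blk 2, set 0) → VC-HIT  vc=[6, 4]

OUTCOME = L1-HIT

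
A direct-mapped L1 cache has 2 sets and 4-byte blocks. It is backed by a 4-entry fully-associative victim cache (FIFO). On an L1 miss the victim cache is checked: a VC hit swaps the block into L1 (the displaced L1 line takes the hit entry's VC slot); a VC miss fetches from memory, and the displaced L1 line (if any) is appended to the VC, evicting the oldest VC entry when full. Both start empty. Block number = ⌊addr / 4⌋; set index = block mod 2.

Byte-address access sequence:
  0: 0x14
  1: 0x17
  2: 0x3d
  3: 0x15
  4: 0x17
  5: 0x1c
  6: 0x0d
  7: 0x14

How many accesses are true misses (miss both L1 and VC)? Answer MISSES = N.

MISSES = 4

  [0] addr=0x14 blk=5 s=1: MISS | VC []
  [1] addr=0x17 blk=5 s=1: L1-HIT | VC []
  [2] addr=0x3d blk=15 s=1: MISS | VC [5]
  [3] addr=0x15 blk=5 s=1: VC-HIT | VC [15]
  [4] addr=0x17 blk=5 s=1: L1-HIT | VC [15]
  [5] addr=0x1c blk=7 s=1: MISS | VC [15, 5]
  [6] addr=0xd blk=3 s=1: MISS | VC [15, 5, 7]
  [7] addr=0x14 blk=5 s=1: VC-HIT | VC [15, 3, 7]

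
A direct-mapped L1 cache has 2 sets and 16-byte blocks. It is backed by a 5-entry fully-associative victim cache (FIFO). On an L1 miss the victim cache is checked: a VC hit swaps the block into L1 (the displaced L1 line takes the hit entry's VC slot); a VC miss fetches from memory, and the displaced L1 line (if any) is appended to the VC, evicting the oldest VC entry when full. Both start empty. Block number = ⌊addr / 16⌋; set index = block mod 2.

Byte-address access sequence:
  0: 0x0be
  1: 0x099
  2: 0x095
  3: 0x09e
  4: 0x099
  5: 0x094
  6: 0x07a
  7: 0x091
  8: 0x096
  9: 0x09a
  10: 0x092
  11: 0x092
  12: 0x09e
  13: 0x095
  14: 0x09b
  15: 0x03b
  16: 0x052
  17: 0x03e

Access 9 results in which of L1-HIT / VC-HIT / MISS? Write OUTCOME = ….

0: 0xbe (blk 11, set 1) → MISS  vc=[]
1: 0x99 (blk 9, set 1) → MISS  vc=[11]
2: 0x95 (blk 9, set 1) → L1-HIT  vc=[11]
3: 0x9e (blk 9, set 1) → L1-HIT  vc=[11]
4: 0x99 (blk 9, set 1) → L1-HIT  vc=[11]
5: 0x94 (blk 9, set 1) → L1-HIT  vc=[11]
6: 0x7a (blk 7, set 1) → MISS  vc=[11, 9]
7: 0x91 (blk 9, set 1) → VC-HIT  vc=[11, 7]
8: 0x96 (blk 9, set 1) → L1-HIT  vc=[11, 7]
9: 0x9a (blk 9, set 1) → L1-HIT  vc=[11, 7]
10: 0x92 (blk 9, set 1) → L1-HIT  vc=[11, 7]
11: 0x92 (blk 9, set 1) → L1-HIT  vc=[11, 7]
12: 0x9e (blk 9, set 1) → L1-HIT  vc=[11, 7]
13: 0x95 (blk 9, set 1) → L1-HIT  vc=[11, 7]
14: 0x9b (blk 9, set 1) → L1-HIT  vc=[11, 7]
15: 0x3b (blk 3, set 1) → MISS  vc=[11, 7, 9]
16: 0x52 (blk 5, set 1) → MISS  vc=[11, 7, 9, 3]
17: 0x3e (blk 3, set 1) → VC-HIT  vc=[11, 7, 9, 5]

OUTCOME = L1-HIT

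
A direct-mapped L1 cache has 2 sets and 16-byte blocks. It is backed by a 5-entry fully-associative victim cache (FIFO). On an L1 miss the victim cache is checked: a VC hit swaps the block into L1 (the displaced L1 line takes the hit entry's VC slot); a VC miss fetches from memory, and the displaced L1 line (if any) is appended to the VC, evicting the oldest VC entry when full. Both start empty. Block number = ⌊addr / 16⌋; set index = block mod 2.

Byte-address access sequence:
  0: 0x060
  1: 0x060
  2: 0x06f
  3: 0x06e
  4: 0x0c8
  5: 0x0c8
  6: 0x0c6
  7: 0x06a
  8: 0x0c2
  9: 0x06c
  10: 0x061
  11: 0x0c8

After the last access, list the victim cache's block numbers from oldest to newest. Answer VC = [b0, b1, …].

#0 0x60→b6/s0 MISS; vc=[]
#1 0x60→b6/s0 L1-HIT; vc=[]
#2 0x6f→b6/s0 L1-HIT; vc=[]
#3 0x6e→b6/s0 L1-HIT; vc=[]
#4 0xc8→b12/s0 MISS; vc=[6]
#5 0xc8→b12/s0 L1-HIT; vc=[6]
#6 0xc6→b12/s0 L1-HIT; vc=[6]
#7 0x6a→b6/s0 VC-HIT; vc=[12]
#8 0xc2→b12/s0 VC-HIT; vc=[6]
#9 0x6c→b6/s0 VC-HIT; vc=[12]
#10 0x61→b6/s0 L1-HIT; vc=[12]
#11 0xc8→b12/s0 VC-HIT; vc=[6]

VC = [6]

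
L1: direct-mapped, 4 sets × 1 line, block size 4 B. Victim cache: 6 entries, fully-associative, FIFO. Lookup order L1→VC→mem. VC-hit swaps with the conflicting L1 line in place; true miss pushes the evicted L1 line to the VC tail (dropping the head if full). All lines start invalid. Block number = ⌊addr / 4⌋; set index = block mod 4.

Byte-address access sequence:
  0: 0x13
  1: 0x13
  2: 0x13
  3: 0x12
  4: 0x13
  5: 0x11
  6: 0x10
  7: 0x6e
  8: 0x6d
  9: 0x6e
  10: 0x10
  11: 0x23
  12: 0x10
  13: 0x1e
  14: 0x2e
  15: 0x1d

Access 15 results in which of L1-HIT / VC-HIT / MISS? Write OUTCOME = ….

OUTCOME = VC-HIT

#0 0x13→b4/s0 MISS; vc=[]
#1 0x13→b4/s0 L1-HIT; vc=[]
#2 0x13→b4/s0 L1-HIT; vc=[]
#3 0x12→b4/s0 L1-HIT; vc=[]
#4 0x13→b4/s0 L1-HIT; vc=[]
#5 0x11→b4/s0 L1-HIT; vc=[]
#6 0x10→b4/s0 L1-HIT; vc=[]
#7 0x6e→b27/s3 MISS; vc=[]
#8 0x6d→b27/s3 L1-HIT; vc=[]
#9 0x6e→b27/s3 L1-HIT; vc=[]
#10 0x10→b4/s0 L1-HIT; vc=[]
#11 0x23→b8/s0 MISS; vc=[4]
#12 0x10→b4/s0 VC-HIT; vc=[8]
#13 0x1e→b7/s3 MISS; vc=[8,27]
#14 0x2e→b11/s3 MISS; vc=[8,27,7]
#15 0x1d→b7/s3 VC-HIT; vc=[8,27,11]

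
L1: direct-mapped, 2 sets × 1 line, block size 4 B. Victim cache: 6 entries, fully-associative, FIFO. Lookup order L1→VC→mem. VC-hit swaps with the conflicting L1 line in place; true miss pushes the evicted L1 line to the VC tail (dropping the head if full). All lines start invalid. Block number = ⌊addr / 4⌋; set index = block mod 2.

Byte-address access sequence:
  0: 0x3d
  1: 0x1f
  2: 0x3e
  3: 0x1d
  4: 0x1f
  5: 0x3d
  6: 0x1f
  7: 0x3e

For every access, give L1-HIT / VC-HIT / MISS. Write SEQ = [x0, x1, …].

SEQ = [MISS, MISS, VC-HIT, VC-HIT, L1-HIT, VC-HIT, VC-HIT, VC-HIT]

#0 0x3d→b15/s1 MISS; vc=[]
#1 0x1f→b7/s1 MISS; vc=[15]
#2 0x3e→b15/s1 VC-HIT; vc=[7]
#3 0x1d→b7/s1 VC-HIT; vc=[15]
#4 0x1f→b7/s1 L1-HIT; vc=[15]
#5 0x3d→b15/s1 VC-HIT; vc=[7]
#6 0x1f→b7/s1 VC-HIT; vc=[15]
#7 0x3e→b15/s1 VC-HIT; vc=[7]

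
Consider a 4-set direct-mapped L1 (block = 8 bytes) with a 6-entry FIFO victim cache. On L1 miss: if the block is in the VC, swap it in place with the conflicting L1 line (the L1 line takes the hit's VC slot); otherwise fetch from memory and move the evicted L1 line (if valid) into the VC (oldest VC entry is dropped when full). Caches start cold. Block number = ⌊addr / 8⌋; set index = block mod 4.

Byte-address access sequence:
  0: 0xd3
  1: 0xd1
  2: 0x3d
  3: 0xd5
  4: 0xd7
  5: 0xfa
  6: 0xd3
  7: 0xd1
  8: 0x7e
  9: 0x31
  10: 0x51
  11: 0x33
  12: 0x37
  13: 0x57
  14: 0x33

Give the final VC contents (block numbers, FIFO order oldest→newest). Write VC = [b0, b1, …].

VC = [7, 31, 26, 10]

0: 0xd3 (blk 26, set 2) → MISS  vc=[]
1: 0xd1 (blk 26, set 2) → L1-HIT  vc=[]
2: 0x3d (blk 7, set 3) → MISS  vc=[]
3: 0xd5 (blk 26, set 2) → L1-HIT  vc=[]
4: 0xd7 (blk 26, set 2) → L1-HIT  vc=[]
5: 0xfa (blk 31, set 3) → MISS  vc=[7]
6: 0xd3 (blk 26, set 2) → L1-HIT  vc=[7]
7: 0xd1 (blk 26, set 2) → L1-HIT  vc=[7]
8: 0x7e (blk 15, set 3) → MISS  vc=[7, 31]
9: 0x31 (blk 6, set 2) → MISS  vc=[7, 31, 26]
10: 0x51 (blk 10, set 2) → MISS  vc=[7, 31, 26, 6]
11: 0x33 (blk 6, set 2) → VC-HIT  vc=[7, 31, 26, 10]
12: 0x37 (blk 6, set 2) → L1-HIT  vc=[7, 31, 26, 10]
13: 0x57 (blk 10, set 2) → VC-HIT  vc=[7, 31, 26, 6]
14: 0x33 (blk 6, set 2) → VC-HIT  vc=[7, 31, 26, 10]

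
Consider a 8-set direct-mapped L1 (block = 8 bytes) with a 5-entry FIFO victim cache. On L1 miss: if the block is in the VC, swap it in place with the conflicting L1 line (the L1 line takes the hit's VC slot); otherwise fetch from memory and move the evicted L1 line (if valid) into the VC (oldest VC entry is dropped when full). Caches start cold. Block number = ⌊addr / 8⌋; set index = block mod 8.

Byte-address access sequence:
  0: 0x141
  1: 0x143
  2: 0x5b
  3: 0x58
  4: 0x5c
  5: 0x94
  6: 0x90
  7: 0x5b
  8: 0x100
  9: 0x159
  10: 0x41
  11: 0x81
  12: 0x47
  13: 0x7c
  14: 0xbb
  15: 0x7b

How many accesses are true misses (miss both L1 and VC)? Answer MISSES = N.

#0 0x141→b40/s0 MISS; vc=[]
#1 0x143→b40/s0 L1-HIT; vc=[]
#2 0x5b→b11/s3 MISS; vc=[]
#3 0x58→b11/s3 L1-HIT; vc=[]
#4 0x5c→b11/s3 L1-HIT; vc=[]
#5 0x94→b18/s2 MISS; vc=[]
#6 0x90→b18/s2 L1-HIT; vc=[]
#7 0x5b→b11/s3 L1-HIT; vc=[]
#8 0x100→b32/s0 MISS; vc=[40]
#9 0x159→b43/s3 MISS; vc=[40,11]
#10 0x41→b8/s0 MISS; vc=[40,11,32]
#11 0x81→b16/s0 MISS; vc=[40,11,32,8]
#12 0x47→b8/s0 VC-HIT; vc=[40,11,32,16]
#13 0x7c→b15/s7 MISS; vc=[40,11,32,16]
#14 0xbb→b23/s7 MISS; vc=[40,11,32,16,15]
#15 0x7b→b15/s7 VC-HIT; vc=[40,11,32,16,23]

MISSES = 9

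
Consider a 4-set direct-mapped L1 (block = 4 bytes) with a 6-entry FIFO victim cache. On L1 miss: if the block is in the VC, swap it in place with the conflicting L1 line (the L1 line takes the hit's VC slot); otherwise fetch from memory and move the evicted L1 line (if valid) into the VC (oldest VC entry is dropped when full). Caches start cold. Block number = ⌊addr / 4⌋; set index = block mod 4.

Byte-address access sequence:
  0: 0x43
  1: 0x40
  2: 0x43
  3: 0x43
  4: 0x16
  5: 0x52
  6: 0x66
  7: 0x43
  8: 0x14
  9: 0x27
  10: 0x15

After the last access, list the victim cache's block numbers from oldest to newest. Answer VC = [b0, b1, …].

VC = [20, 25, 9]

#0 0x43→b16/s0 MISS; vc=[]
#1 0x40→b16/s0 L1-HIT; vc=[]
#2 0x43→b16/s0 L1-HIT; vc=[]
#3 0x43→b16/s0 L1-HIT; vc=[]
#4 0x16→b5/s1 MISS; vc=[]
#5 0x52→b20/s0 MISS; vc=[16]
#6 0x66→b25/s1 MISS; vc=[16,5]
#7 0x43→b16/s0 VC-HIT; vc=[20,5]
#8 0x14→b5/s1 VC-HIT; vc=[20,25]
#9 0x27→b9/s1 MISS; vc=[20,25,5]
#10 0x15→b5/s1 VC-HIT; vc=[20,25,9]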